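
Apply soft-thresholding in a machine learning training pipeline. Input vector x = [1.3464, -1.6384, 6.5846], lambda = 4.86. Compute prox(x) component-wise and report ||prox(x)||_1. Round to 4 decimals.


Soft-thresholding with lambda = 4.86:
prox(1.3464) = sign(1.3464)*max(|1.3464| - 4.86, 0) = 0.0
prox(-1.6384) = sign(-1.6384)*max(|-1.6384| - 4.86, 0) = 0.0
prox(6.5846) = sign(6.5846)*max(|6.5846| - 4.86, 0) = 1.7246
prox(x) = [0.0, 0.0, 1.7246]
||prox(x)||_1 = 0.0 + 0.0 + 1.7246 = 1.7246


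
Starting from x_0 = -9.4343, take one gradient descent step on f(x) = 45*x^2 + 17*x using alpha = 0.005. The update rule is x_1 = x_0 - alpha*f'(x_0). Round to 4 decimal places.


We compute the gradient at x_0 and apply the update.
f'(x) = 90*x + 17
f'(-9.4343) = 90*-9.4343 + 17 = -832.087
x_1 = -9.4343 - 0.005*-832.087 = -5.2739


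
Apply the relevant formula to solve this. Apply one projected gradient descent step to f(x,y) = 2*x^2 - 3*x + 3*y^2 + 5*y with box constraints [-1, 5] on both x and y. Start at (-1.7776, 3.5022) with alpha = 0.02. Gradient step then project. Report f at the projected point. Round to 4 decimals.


Step 1: Compute gradient at (-1.7776, 3.5022).
grad_x = 2*2*-1.7776 - 3 = -10.1104
grad_y = 2*3*3.5022 + 5 = 26.0132
Step 2: Gradient step.
x_raw = -1.7776 - 0.02*-10.1104 = -1.5754
y_raw = 3.5022 - 0.02*26.0132 = 2.9819
Step 3: Project onto [-1, 5].
x_proj = clip(-1.5754) = -1.0
y_proj = clip(2.9819) = 2.9819
Step 4: Evaluate f.
f(-1.0, 2.9819) = 46.5855


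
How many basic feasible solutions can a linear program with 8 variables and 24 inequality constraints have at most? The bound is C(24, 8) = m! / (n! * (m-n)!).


Each vertex corresponds to some choice of n active constraints out of m, so the number of vertices is at most C(m, n) = m! / (n!(m-n)!).
m = 24, n = 8
Numerator: 24 * 23 * 22 * 21 * 20 * 19 * 18 * 17
Denominator: 8! = 40320
C(24, 8) = 735471


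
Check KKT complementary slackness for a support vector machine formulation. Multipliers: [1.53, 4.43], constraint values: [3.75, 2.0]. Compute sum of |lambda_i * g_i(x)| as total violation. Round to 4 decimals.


KKT complementary slackness check:
lambda_1 * g_1 = 1.53 * 3.75 = 5.7375
lambda_2 * g_2 = 4.43 * 2.0 = 8.86
Total violation = 5.7375 + 8.86 = 14.5975


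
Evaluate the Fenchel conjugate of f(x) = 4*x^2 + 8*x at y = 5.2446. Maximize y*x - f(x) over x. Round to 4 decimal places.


f*(y) = sup_x {y*x - a*x^2 - b*x} = sup_x {(y-b)*x - a*x^2}
FOC: (y - b) - 2a*x = 0 => x* = (y - b)/(2a)
x* = (5.2446 - 8)/(2*4) = -0.3444
f*(5.2446) = (y-b)^2/(4a) = (5.2446 - 8)^2/(4*4)
= 7.5922/16 = 0.4745


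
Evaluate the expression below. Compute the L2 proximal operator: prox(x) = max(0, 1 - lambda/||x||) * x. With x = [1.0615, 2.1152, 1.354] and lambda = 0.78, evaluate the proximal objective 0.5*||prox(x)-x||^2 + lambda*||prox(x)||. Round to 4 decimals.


Step 1: Compute ||x||.
||x|| = 2.7266
Step 2: Compute scaling factor.
scale = max(0, 1 - 0.78/2.7266) = 0.7139
Step 3: prox(x) = [0.7578, 1.5101, 0.9667]
||prox(x)|| = 1.9466
Step 4: Proximal objective.
0.5*||prox-x||^2 = 0.3042
lambda*||prox|| = 1.5183
Total = 1.8225


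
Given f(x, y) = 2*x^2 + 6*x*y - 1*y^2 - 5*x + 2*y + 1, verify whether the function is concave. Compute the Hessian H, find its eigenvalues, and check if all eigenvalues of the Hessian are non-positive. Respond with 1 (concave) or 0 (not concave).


The Hessian of f(x,y) = 2*x^2 + 6*x*y - 1*y^2 - 5*x + 2*y + 1 is:
H = [[4, 6], [6, -2]]
Trace = 4 - 2 = 2
Determinant = 4*-2 - (6)^2 = -44
Discriminant = (2)^2 - 4*-44 = 180.0
Eigenvalues: lambda_1 = -5.7082, lambda_2 = 7.7082
The function is not concave.

0


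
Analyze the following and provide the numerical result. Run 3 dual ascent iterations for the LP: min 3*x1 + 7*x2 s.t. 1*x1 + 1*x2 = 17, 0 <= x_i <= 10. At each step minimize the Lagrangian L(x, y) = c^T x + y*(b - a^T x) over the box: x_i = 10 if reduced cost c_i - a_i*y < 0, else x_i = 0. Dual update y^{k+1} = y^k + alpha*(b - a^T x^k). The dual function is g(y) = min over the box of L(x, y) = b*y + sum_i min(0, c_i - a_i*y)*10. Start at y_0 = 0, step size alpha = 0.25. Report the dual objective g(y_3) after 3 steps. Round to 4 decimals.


Dual ascent for LP: min 3*x1 + 7*x2, 1*x1 + 1*x2 = 17, 0 <= x_i <= 10
Step 1: y^k = 0.0, reduced costs: (3.0, 7.0)
  x^k = (0.0, 0.0), subgradient = b - a^T x = 17.0
  y^{k+1} = 0.0 + 0.25*17.0 = 4.25
Step 2: y^k = 4.25, reduced costs: (-1.25, 2.75)
  x^k = (10.0, 0.0), subgradient = b - a^T x = 7.0
  y^{k+1} = 4.25 + 0.25*7.0 = 6.0
Step 3: y^k = 6.0, reduced costs: (-3.0, 1.0)
  x^k = (10.0, 0.0), subgradient = b - a^T x = 7.0
  y^{k+1} = 6.0 + 0.25*7.0 = 7.75
Dual objective at y_3 = 7.75: reduced costs (-4.75, -0.75), box minimizer x = (10.0, 10.0)
g(y_3) = b*y + (c1 - a1*y)*x1 + (c2 - a2*y)*x2 = 17*7.75 + (-4.75)*10.0 + (-0.75)*10.0 = 131.75 - 47.5 - 7.5 = 76.75


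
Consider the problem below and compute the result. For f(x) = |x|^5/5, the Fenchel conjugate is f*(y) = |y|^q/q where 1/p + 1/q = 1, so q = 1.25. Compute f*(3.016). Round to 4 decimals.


The conjugate exponent q satisfies 1/p + 1/q = 1.
p = 5, so q = 5/(5 - 1) = 1.25
|y|^q = 3.016^1.25 = 3.9746
f*(3.016) = 3.9746 / 1.25 = 3.1796


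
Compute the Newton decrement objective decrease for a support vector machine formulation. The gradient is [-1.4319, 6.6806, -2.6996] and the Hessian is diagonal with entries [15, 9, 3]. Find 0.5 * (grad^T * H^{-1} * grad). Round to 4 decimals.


Step 1: H is diagonal, so H^(-1) * g = [-0.0955, 0.7423, -0.8999].
Step 2: g^T H^(-1) g = sum_i g_i^2 / H_ii
  = (-1.4319)^2/15 + (6.6806)^2/9 + (-2.6996)^2/3
  = 0.1367 + 4.9589 + 2.4293 = 7.5249
Step 3: Objective decrease = 0.5 * g^T H^(-1) g = 3.7625


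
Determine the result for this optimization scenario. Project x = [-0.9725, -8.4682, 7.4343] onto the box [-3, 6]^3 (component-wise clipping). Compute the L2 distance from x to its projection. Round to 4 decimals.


Project each component onto [-3, 6].
clip(-0.9725) = -0.9725, clip(-8.4682) = -3.0, clip(7.4343) = 6.0
Projection = [-0.9725, -3.0, 6.0]
Squared diffs: [0.0, 29.9012, 2.0572]
Distance = sqrt(31.9584) = 5.6532


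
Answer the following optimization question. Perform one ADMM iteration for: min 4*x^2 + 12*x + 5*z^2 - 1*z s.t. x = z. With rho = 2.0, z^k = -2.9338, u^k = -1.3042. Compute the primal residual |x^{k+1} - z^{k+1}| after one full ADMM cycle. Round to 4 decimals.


ADMM iteration with rho = 2.0, z^k = -2.9338, u^k = -1.3042
Step 1: x-update.
Minimize 4*x^2 + 12*x + (2.0/2)*(x + 2.9338 - 1.3042)^2
FOC: (2*4 + 2.0)*x = -12 + 2.0*(-2.9338 + 1.3042)
x^{k+1} = -1.5259
Step 2: z-update.
Minimize 5*z^2 - 1*z + (2.0/2)*(-1.5259 - z - 1.3042)^2
FOC: (2*5 + 2.0)*z = 1 + 2.0*(-1.5259 - 1.3042)
z^{k+1} = -0.3884
Step 3: u-update.
u^{k+1} = -1.3042 - 1.5259 + 0.3884 = -2.4418
Step 4: Primal residual = |-1.5259 + 0.3884| = 1.1376


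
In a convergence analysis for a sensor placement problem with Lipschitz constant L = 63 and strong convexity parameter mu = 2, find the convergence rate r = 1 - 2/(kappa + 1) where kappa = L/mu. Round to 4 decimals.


Step 1: Compute the condition number.
kappa = L/mu = 63/2 = 31.5
Step 2: Compute the convergence rate.
r = 1 - 2/(kappa + 1) = 1 - 2*mu/(L + mu) = (L - mu)/(L + mu) = 61/65 = 0.9385


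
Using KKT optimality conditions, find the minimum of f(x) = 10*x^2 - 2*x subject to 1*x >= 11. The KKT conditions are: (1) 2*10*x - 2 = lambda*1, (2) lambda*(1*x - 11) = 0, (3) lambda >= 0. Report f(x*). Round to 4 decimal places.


Step 1: Try lambda = 0 (constraint inactive).
x_unc = 2/(2*10) = 0.1
Check: 1*0.1 = 0.1 < 11 -- violated!
Step 2: Constraint must be active: 1*x = 11
x* = 11/1 = 11.0
lambda = (2*10*11.0 - 2)/1 = 218.0
Step 3: Compute optimal value.
f(x*) = 10*11.0^2 - 2*11.0 = 1188.0


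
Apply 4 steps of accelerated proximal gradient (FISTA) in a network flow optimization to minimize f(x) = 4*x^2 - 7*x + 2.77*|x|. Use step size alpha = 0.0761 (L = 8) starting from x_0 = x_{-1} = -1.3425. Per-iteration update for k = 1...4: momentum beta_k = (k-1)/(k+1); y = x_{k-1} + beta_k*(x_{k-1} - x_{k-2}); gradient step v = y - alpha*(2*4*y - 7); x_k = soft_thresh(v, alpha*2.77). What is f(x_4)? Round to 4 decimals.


FISTA on f(x) = 4*x^2 - 7*x + 2.77*|x|
L = 8, alpha = 0.0761
Iteration 1: beta = 0.0, y = -1.3425 + 0.0*(-1.3425 + 1.3425) = -1.3425
  grad(y) = -17.74, v = y - alpha*grad = 0.0075
  prox(v) = soft_thresh(0.0075, 0.2108) = 0.0
Iteration 2: beta = 0.3333, y = 0.0 + 0.3333*(0.0 + 1.3425) = 0.4475
  grad(y) = -3.42, v = y - alpha*grad = 0.7078
  prox(v) = soft_thresh(0.7078, 0.2108) = 0.497
Iteration 3: beta = 0.5, y = 0.497 + 0.5*(0.497 - 0.0) = 0.7454
  grad(y) = -1.0364, v = y - alpha*grad = 0.8243
  prox(v) = soft_thresh(0.8243, 0.2108) = 0.6135
Iteration 4: beta = 0.6, y = 0.6135 + 0.6*(0.6135 - 0.497) = 0.6835
  grad(y) = -1.5323, v = y - alpha*grad = 0.8001
  prox(v) = soft_thresh(0.8001, 0.2108) = 0.5893
f(x_4) = 4*0.5893^2 - 7*0.5893 + 2.77*|0.5893| = -1.1037


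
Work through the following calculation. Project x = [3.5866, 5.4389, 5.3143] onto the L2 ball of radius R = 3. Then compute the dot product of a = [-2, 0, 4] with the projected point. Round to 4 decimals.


Step 1: Compute ||x|| (intermediates to 6 decimals).
||x|| = sqrt(3.5866^2 + 5.4389^2 + 5.3143^2) = 8.407563
Step 2: Project.
Since ||x|| > R, scale = R/||x|| = 3/8.407563 = 0.356822, proj(x) = scale * x
proj(x) = [1.279778, 1.940719, 1.896259]
Step 3: Dot product.
a^T * proj(x) = -2*1.279778 + 0*1.940719 + 4*1.896259 = 5.0255


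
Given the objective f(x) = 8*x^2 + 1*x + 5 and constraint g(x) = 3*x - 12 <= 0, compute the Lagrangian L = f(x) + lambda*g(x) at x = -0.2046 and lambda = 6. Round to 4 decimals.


Step 1: Evaluate f(x).
f(-0.2046) = 8*(-0.2046)^2 + 1*(-0.2046) + 5 = 5.1303
Step 2: Evaluate g(x).
g(-0.2046) = 3*-0.2046 - 12 = -12.6138
Step 3: Compute Lagrangian.
L = 5.1303 + 6*-12.6138 = -70.5525


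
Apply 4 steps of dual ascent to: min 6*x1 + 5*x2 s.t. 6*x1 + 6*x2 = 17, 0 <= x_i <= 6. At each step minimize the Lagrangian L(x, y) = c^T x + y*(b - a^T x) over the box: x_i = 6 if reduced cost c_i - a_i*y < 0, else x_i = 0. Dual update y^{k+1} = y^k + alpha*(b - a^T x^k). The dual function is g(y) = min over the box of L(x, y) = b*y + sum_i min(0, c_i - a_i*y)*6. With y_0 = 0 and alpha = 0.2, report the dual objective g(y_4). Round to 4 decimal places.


Dual ascent for LP: min 6*x1 + 5*x2, 6*x1 + 6*x2 = 17, 0 <= x_i <= 6
Step 1: y^k = 0.0, reduced costs: (6.0, 5.0)
  x^k = (0.0, 0.0), subgradient = b - a^T x = 17.0
  y^{k+1} = 0.0 + 0.2*17.0 = 3.4
Step 2: y^k = 3.4, reduced costs: (-14.4, -15.4)
  x^k = (6.0, 6.0), subgradient = b - a^T x = -55.0
  y^{k+1} = 3.4 + 0.2*-55.0 = -7.6
Step 3: y^k = -7.6, reduced costs: (51.6, 50.6)
  x^k = (0.0, 0.0), subgradient = b - a^T x = 17.0
  y^{k+1} = -7.6 + 0.2*17.0 = -4.2
Step 4: y^k = -4.2, reduced costs: (31.2, 30.2)
  x^k = (0.0, 0.0), subgradient = b - a^T x = 17.0
  y^{k+1} = -4.2 + 0.2*17.0 = -0.8
Dual objective at y_4 = -0.8: reduced costs (10.8, 9.8), box minimizer x = (0.0, 0.0)
g(y_4) = b*y + (c1 - a1*y)*x1 + (c2 - a2*y)*x2 = 17*(-0.8) + 10.8*0.0 + 9.8*0.0 = -13.6 + 0.0 + 0.0 = -13.6


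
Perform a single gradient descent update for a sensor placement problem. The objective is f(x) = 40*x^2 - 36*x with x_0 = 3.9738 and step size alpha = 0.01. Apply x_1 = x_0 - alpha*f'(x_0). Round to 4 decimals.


We compute the gradient at x_0 and apply the update.
f'(x) = 80*x - 36
f'(3.9738) = 80*3.9738 - 36 = 281.904
x_1 = 3.9738 - 0.01*281.904 = 1.1548


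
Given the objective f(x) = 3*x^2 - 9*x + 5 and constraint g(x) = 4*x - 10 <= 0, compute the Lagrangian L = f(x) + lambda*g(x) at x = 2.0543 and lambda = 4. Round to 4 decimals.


Step 1: Evaluate f(x).
f(2.0543) = 3*2.0543^2 - 9*2.0543 + 5 = -0.8283
Step 2: Evaluate g(x).
g(2.0543) = 4*2.0543 - 10 = -1.7828
Step 3: Compute Lagrangian.
L = -0.8283 + 4*-1.7828 = -7.9595


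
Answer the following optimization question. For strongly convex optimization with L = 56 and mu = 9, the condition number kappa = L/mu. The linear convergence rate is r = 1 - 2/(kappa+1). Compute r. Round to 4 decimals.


Step 1: Compute the condition number.
kappa = L/mu = 56/9 = 6.2222
Step 2: Compute the convergence rate.
r = 1 - 2/(kappa + 1) = 1 - 2*mu/(L + mu) = (L - mu)/(L + mu) = 47/65 = 0.7231


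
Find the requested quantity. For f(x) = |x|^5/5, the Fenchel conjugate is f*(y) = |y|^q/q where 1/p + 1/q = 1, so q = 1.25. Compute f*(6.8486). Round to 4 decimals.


The conjugate exponent q satisfies 1/p + 1/q = 1.
p = 5, so q = 5/(5 - 1) = 1.25
|y|^q = 6.8486^1.25 = 11.079
f*(6.8486) = 11.079 / 1.25 = 8.8632


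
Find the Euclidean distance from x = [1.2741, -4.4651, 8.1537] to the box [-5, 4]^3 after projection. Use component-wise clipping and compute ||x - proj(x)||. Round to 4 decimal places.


Project each component onto [-5, 4].
clip(1.2741) = 1.2741, clip(-4.4651) = -4.4651, clip(8.1537) = 4.0
Projection = [1.2741, -4.4651, 4.0]
Squared diffs: [0.0, 0.0, 17.2532]
Distance = sqrt(17.2532) = 4.1537


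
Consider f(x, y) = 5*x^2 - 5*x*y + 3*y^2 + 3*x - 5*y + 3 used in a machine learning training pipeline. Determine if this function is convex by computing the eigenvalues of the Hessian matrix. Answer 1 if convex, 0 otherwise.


The Hessian of f(x,y) = 5*x^2 - 5*x*y + 3*y^2 + 3*x - 5*y + 3 is:
H = [[10, -5], [-5, 6]]
Trace = 10 + 6 = 16
Determinant = 10*6 - (-5)^2 = 35
Discriminant = (16)^2 - 4*35 = 116.0
Eigenvalues: lambda_1 = 2.6148, lambda_2 = 13.3852
The function is convex.

1


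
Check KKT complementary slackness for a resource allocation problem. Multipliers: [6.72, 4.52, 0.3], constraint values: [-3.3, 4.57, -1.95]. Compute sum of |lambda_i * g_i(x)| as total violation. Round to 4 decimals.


KKT complementary slackness check:
lambda_1 * g_1 = 6.72 * -3.3 = -22.176
lambda_2 * g_2 = 4.52 * 4.57 = 20.6564
lambda_3 * g_3 = 0.3 * -1.95 = -0.585
Total violation = 22.176 + 20.6564 + 0.585 = 43.4174


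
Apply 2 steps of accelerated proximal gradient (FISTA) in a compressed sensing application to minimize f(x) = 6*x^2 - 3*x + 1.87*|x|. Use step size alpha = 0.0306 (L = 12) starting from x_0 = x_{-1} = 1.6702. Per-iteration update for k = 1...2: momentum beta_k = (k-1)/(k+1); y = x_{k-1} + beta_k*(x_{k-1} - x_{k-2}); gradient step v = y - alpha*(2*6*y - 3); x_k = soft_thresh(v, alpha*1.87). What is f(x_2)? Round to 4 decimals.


FISTA on f(x) = 6*x^2 - 3*x + 1.87*|x|
L = 12, alpha = 0.0306
Iteration 1: beta = 0.0, y = 1.6702 + 0.0*(1.6702 - 1.6702) = 1.6702
  grad(y) = 17.0424, v = y - alpha*grad = 1.1487
  prox(v) = soft_thresh(1.1487, 0.0572) = 1.0915
Iteration 2: beta = 0.3333, y = 1.0915 + 0.3333*(1.0915 - 1.6702) = 0.8986
  grad(y) = 7.7829, v = y - alpha*grad = 0.6604
  prox(v) = soft_thresh(0.6604, 0.0572) = 0.6032
f(x_2) = 6*0.6032^2 - 3*0.6032 + 1.87*|0.6032| = 1.5015


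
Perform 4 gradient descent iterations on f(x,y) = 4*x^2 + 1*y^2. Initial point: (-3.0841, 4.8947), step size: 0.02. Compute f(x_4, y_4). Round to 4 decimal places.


Gradient descent on f(x,y) = 4*x^2 + 1*y^2.
Starting point: (-3.0841, 4.8947), alpha = 0.02
Step 1: grad_x = 2*4*-3.0841 = -24.6728, grad_y = 2*1*4.8947 = 9.7894
  x_1 = -3.0841 - 0.02*-24.6728 = -2.5906
  y_1 = 4.8947 - 0.02*9.7894 = 4.6989
Step 2: grad_x = 2*4*-2.5906 = -20.7252, grad_y = 2*1*4.6989 = 9.3978
  x_2 = -2.5906 - 0.02*-20.7252 = -2.1761
  y_2 = 4.6989 - 0.02*9.3978 = 4.511
Step 3: grad_x = 2*4*-2.1761 = -17.4091, grad_y = 2*1*4.511 = 9.0219
  x_3 = -2.1761 - 0.02*-17.4091 = -1.828
  y_3 = 4.511 - 0.02*9.0219 = 4.3305
Step 4: grad_x = 2*4*-1.828 = -14.6237, grad_y = 2*1*4.3305 = 8.661
  x_4 = -1.828 - 0.02*-14.6237 = -1.5355
  y_4 = 4.3305 - 0.02*8.661 = 4.1573
f(-1.5355, 4.1573) = 4*(-1.5355)^2 + 1*4.1573^2 = 26.714


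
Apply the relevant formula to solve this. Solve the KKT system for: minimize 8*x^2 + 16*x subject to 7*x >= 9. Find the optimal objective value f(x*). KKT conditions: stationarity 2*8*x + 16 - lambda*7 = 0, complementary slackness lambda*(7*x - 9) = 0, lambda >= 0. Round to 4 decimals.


Step 1: Try lambda = 0 (constraint inactive).
x_unc = -16/(2*8) = -1.0
Check: 7*-1.0 = -7.0 < 9 -- violated!
Step 2: Constraint must be active: 7*x = 9
x* = 9/7 = 1.2857 (rounded; the exact value 9/7 is used below)
lambda = (2*8*(9/7) + 16)/7 = 5.2245
Step 3: Compute optimal value.
f(x*) = 8*(9/7)^2 + 16*(9/7) = 33.7959


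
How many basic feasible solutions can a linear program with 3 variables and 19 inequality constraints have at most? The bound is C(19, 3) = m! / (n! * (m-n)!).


Each vertex corresponds to some choice of n active constraints out of m, so the number of vertices is at most C(m, n) = m! / (n!(m-n)!).
m = 19, n = 3
Numerator: 19 * 18 * 17
Denominator: 3! = 6
C(19, 3) = 969


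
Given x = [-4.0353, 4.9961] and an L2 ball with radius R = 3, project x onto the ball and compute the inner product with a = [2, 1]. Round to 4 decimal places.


Step 1: Compute ||x|| (intermediates to 6 decimals).
||x|| = sqrt((-4.0353)^2 + 4.9961^2) = 6.422201
Step 2: Project.
Since ||x|| > R, scale = R/||x|| = 3/6.422201 = 0.46713, proj(x) = scale * x
proj(x) = [-1.88501, 2.333828]
Step 3: Dot product.
a^T * proj(x) = 2*(-1.88501) + 1*2.333828 = -1.4362


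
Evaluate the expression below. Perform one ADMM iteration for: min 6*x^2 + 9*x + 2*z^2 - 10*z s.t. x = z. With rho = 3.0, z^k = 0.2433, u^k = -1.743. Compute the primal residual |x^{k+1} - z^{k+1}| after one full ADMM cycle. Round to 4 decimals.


ADMM iteration with rho = 3.0, z^k = 0.2433, u^k = -1.743
Step 1: x-update.
Minimize 6*x^2 + 9*x + (3.0/2)*(x - 0.2433 - 1.743)^2
FOC: (2*6 + 3.0)*x = -9 + 3.0*(0.2433 + 1.743)
x^{k+1} = -0.2027
Step 2: z-update.
Minimize 2*z^2 - 10*z + (3.0/2)*(-0.2027 - z - 1.743)^2
FOC: (2*2 + 3.0)*z = 10 + 3.0*(-0.2027 - 1.743)
z^{k+1} = 0.5947
Step 3: u-update.
u^{k+1} = -1.743 - 0.2027 - 0.5947 = -2.5404
Step 4: Primal residual = |-0.2027 - 0.5947| = 0.7974


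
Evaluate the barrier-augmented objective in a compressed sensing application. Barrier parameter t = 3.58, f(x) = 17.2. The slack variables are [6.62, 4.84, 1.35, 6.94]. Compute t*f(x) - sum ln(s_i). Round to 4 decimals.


Step 1: Compute log-barrier.
ln values: [1.8901, 1.5769, 0.3001, 1.9373]
phi = -(1.8901 + 1.5769 + 0.3001 + 1.9373) = -5.7044
Step 2: Compute augmented objective.
t*f(x) = 3.58*17.2 = 61.576
Total = 61.576 - 5.7044 = 55.8716


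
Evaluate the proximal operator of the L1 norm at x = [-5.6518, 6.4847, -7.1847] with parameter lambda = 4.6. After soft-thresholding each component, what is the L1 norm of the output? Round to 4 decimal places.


Soft-thresholding with lambda = 4.6:
prox(-5.6518) = sign(-5.6518)*max(|-5.6518| - 4.6, 0) = -1.0518
prox(6.4847) = sign(6.4847)*max(|6.4847| - 4.6, 0) = 1.8847
prox(-7.1847) = sign(-7.1847)*max(|-7.1847| - 4.6, 0) = -2.5847
prox(x) = [-1.0518, 1.8847, -2.5847]
||prox(x)||_1 = 1.0518 + 1.8847 + 2.5847 = 5.5212


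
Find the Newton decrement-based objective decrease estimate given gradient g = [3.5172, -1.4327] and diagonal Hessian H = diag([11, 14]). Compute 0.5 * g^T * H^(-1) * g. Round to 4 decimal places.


Step 1: H is diagonal, so H^(-1) * g = [0.3197, -0.1023].
Step 2: g^T H^(-1) g = sum_i g_i^2 / H_ii
  = (3.5172)^2/11 + (-1.4327)^2/14
  = 1.1246 + 0.1466 = 1.2712
Step 3: Objective decrease = 0.5 * g^T H^(-1) g = 0.6356


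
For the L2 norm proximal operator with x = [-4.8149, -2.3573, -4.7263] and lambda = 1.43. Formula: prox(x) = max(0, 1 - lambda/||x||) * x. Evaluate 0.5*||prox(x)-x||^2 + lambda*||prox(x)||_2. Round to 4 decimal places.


Step 1: Compute ||x||.
||x|| = 7.1469
Step 2: Compute scaling factor.
scale = max(0, 1 - 1.43/7.1469) = 0.7999
Step 3: prox(x) = [-3.8515, -1.8856, -3.7806]
||prox(x)|| = 5.7169
Step 4: Proximal objective.
0.5*||prox-x||^2 = 1.0225
lambda*||prox|| = 8.1752
Total = 9.1976


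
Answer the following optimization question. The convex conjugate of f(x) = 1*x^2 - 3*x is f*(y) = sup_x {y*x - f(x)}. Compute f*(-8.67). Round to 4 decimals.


f*(y) = sup_x {y*x - a*x^2 - b*x} = sup_x {(y-b)*x - a*x^2}
FOC: (y - b) - 2a*x = 0 => x* = (y - b)/(2a)
x* = (-8.67 + 3)/(2*1) = -2.835
f*(-8.67) = (y-b)^2/(4a) = (-8.67 + 3)^2/(4*1)
= 32.1489/4 = 8.0372


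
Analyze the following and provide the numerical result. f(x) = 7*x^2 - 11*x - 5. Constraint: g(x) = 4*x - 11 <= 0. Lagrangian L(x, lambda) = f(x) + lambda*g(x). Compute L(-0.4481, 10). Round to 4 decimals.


Step 1: Evaluate f(x).
f(-0.4481) = 7*(-0.4481)^2 - 11*(-0.4481) - 5 = 1.3347
Step 2: Evaluate g(x).
g(-0.4481) = 4*-0.4481 - 11 = -12.7924
Step 3: Compute Lagrangian.
L = 1.3347 + 10*-12.7924 = -126.5893


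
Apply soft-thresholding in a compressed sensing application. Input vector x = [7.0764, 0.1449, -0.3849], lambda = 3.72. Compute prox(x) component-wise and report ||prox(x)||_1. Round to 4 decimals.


Soft-thresholding with lambda = 3.72:
prox(7.0764) = sign(7.0764)*max(|7.0764| - 3.72, 0) = 3.3564
prox(0.1449) = sign(0.1449)*max(|0.1449| - 3.72, 0) = 0.0
prox(-0.3849) = sign(-0.3849)*max(|-0.3849| - 3.72, 0) = 0.0
prox(x) = [3.3564, 0.0, 0.0]
||prox(x)||_1 = 3.3564 + 0.0 + 0.0 = 3.3564


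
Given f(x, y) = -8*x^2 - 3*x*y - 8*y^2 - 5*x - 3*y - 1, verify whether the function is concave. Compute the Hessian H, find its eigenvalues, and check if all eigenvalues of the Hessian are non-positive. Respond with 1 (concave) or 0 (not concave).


The Hessian of f(x,y) = -8*x^2 - 3*x*y - 8*y^2 - 5*x - 3*y - 1 is:
H = [[-16, -3], [-3, -16]]
Trace = -16 - 16 = -32
Determinant = -16*-16 - (-3)^2 = 247
Discriminant = (-32)^2 - 4*247 = 36.0
Eigenvalues: lambda_1 = -19.0, lambda_2 = -13.0
The function is concave.

1


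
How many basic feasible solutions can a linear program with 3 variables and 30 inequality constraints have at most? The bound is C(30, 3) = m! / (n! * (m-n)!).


Each vertex corresponds to some choice of n active constraints out of m, so the number of vertices is at most C(m, n) = m! / (n!(m-n)!).
m = 30, n = 3
Numerator: 30 * 29 * 28
Denominator: 3! = 6
C(30, 3) = 4060


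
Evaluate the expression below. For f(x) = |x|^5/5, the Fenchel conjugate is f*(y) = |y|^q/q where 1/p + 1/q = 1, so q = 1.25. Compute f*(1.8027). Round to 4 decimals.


The conjugate exponent q satisfies 1/p + 1/q = 1.
p = 5, so q = 5/(5 - 1) = 1.25
|y|^q = 1.8027^1.25 = 2.0888
f*(1.8027) = 2.0888 / 1.25 = 1.6711


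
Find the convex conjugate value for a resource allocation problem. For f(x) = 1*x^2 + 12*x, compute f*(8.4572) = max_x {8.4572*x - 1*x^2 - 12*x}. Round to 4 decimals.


f*(y) = sup_x {y*x - a*x^2 - b*x} = sup_x {(y-b)*x - a*x^2}
FOC: (y - b) - 2a*x = 0 => x* = (y - b)/(2a)
x* = (8.4572 - 12)/(2*1) = -1.7714
f*(8.4572) = (y-b)^2/(4a) = (8.4572 - 12)^2/(4*1)
= 12.5514/4 = 3.1379


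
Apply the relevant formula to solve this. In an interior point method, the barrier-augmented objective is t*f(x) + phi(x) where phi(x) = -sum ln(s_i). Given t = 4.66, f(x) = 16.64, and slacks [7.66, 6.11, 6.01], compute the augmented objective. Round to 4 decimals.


Step 1: Compute log-barrier.
ln values: [2.036, 1.8099, 1.7934]
phi = -(2.036 + 1.8099 + 1.7934) = -5.6394
Step 2: Compute augmented objective.
t*f(x) = 4.66*16.64 = 77.5424
Total = 77.5424 - 5.6394 = 71.903


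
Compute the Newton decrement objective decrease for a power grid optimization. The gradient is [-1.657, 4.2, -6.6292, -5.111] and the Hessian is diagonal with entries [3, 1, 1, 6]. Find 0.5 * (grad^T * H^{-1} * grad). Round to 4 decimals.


Step 1: H is diagonal, so H^(-1) * g = [-0.5523, 4.2, -6.6292, -0.8518].
Step 2: g^T H^(-1) g = sum_i g_i^2 / H_ii
  = (-1.657)^2/3 + (4.2)^2/1 + (-6.6292)^2/1 + (-5.111)^2/6
  = 0.9152 + 17.64 + 43.9463 + 4.3537 = 66.8552
Step 3: Objective decrease = 0.5 * g^T H^(-1) g = 33.4276


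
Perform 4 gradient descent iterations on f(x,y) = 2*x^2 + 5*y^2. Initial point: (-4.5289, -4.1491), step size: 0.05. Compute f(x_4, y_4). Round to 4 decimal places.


Gradient descent on f(x,y) = 2*x^2 + 5*y^2.
Starting point: (-4.5289, -4.1491), alpha = 0.05
Step 1: grad_x = 2*2*-4.5289 = -18.1156, grad_y = 2*5*-4.1491 = -41.491
  x_1 = -4.5289 - 0.05*-18.1156 = -3.6231
  y_1 = -4.1491 - 0.05*-41.491 = -2.0746
Step 2: grad_x = 2*2*-3.6231 = -14.4925, grad_y = 2*5*-2.0746 = -20.7455
  x_2 = -3.6231 - 0.05*-14.4925 = -2.8985
  y_2 = -2.0746 - 0.05*-20.7455 = -1.0373
Step 3: grad_x = 2*2*-2.8985 = -11.594, grad_y = 2*5*-1.0373 = -10.3728
  x_3 = -2.8985 - 0.05*-11.594 = -2.3188
  y_3 = -1.0373 - 0.05*-10.3728 = -0.5186
Step 4: grad_x = 2*2*-2.3188 = -9.2752, grad_y = 2*5*-0.5186 = -5.1864
  x_4 = -2.3188 - 0.05*-9.2752 = -1.855
  y_4 = -0.5186 - 0.05*-5.1864 = -0.2593
f(-1.855, -0.2593) = 2*(-1.855)^2 + 5*(-0.2593)^2 = 7.2186


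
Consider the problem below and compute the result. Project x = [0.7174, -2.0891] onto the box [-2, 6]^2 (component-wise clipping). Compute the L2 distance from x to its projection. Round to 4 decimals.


Project each component onto [-2, 6].
clip(0.7174) = 0.7174, clip(-2.0891) = -2.0
Projection = [0.7174, -2.0]
Squared diffs: [0.0, 0.0079]
Distance = sqrt(0.0079) = 0.0891


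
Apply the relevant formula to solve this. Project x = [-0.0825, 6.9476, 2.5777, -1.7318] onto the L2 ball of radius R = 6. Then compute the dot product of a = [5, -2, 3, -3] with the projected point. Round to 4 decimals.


Step 1: Compute ||x|| (intermediates to 6 decimals).
||x|| = sqrt((-0.0825)^2 + 6.9476^2 + 2.5777^2 + (-1.7318)^2) = 7.610494
Step 2: Project.
Since ||x|| > R, scale = R/||x|| = 6/7.610494 = 0.788385, proj(x) = scale * x
proj(x) = [-0.065042, 5.477384, 2.03222, -1.365325]
Step 3: Dot product.
a^T * proj(x) = 5*(-0.065042) - 2*5.477384 + 3*2.03222 - 3*(-1.365325) = -1.0873


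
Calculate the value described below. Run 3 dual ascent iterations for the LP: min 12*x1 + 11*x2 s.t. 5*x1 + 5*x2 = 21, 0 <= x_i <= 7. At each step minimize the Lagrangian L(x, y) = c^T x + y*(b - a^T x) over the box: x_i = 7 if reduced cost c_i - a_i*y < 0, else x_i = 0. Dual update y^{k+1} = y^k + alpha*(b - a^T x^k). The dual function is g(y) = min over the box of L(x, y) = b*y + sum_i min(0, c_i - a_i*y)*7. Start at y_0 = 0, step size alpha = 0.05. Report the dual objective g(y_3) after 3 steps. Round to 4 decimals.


Dual ascent for LP: min 12*x1 + 11*x2, 5*x1 + 5*x2 = 21, 0 <= x_i <= 7
Step 1: y^k = 0.0, reduced costs: (12.0, 11.0)
  x^k = (0.0, 0.0), subgradient = b - a^T x = 21.0
  y^{k+1} = 0.0 + 0.05*21.0 = 1.05
Step 2: y^k = 1.05, reduced costs: (6.75, 5.75)
  x^k = (0.0, 0.0), subgradient = b - a^T x = 21.0
  y^{k+1} = 1.05 + 0.05*21.0 = 2.1
Step 3: y^k = 2.1, reduced costs: (1.5, 0.5)
  x^k = (0.0, 0.0), subgradient = b - a^T x = 21.0
  y^{k+1} = 2.1 + 0.05*21.0 = 3.15
Dual objective at y_3 = 3.15: reduced costs (-3.75, -4.75), box minimizer x = (7.0, 7.0)
g(y_3) = b*y + (c1 - a1*y)*x1 + (c2 - a2*y)*x2 = 21*3.15 + (-3.75)*7.0 + (-4.75)*7.0 = 66.15 - 26.25 - 33.25 = 6.65


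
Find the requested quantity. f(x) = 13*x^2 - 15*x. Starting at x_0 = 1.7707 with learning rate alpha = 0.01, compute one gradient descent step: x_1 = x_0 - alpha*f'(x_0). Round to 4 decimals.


We compute the gradient at x_0 and apply the update.
f'(x) = 26*x - 15
f'(1.7707) = 26*1.7707 - 15 = 31.0382
x_1 = 1.7707 - 0.01*31.0382 = 1.4603


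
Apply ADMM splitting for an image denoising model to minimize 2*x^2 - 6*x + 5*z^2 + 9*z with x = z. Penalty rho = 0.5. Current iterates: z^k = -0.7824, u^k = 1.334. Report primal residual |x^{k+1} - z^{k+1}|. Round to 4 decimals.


ADMM iteration with rho = 0.5, z^k = -0.7824, u^k = 1.334
Step 1: x-update.
Minimize 2*x^2 - 6*x + (0.5/2)*(x + 0.7824 + 1.334)^2
FOC: (2*2 + 0.5)*x = 6 + 0.5*(-0.7824 - 1.334)
x^{k+1} = 1.0982
Step 2: z-update.
Minimize 5*z^2 + 9*z + (0.5/2)*(1.0982 - z + 1.334)^2
FOC: (2*5 + 0.5)*z = -9 + 0.5*(1.0982 + 1.334)
z^{k+1} = -0.7413
Step 3: u-update.
u^{k+1} = 1.334 + 1.0982 + 0.7413 = 3.1735
Step 4: Primal residual = |1.0982 + 0.7413| = 1.8395


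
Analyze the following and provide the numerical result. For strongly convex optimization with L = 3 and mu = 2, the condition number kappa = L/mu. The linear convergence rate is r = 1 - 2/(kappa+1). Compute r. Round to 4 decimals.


Step 1: Compute the condition number.
kappa = L/mu = 3/2 = 1.5
Step 2: Compute the convergence rate.
r = 1 - 2/(kappa + 1) = 1 - 2*mu/(L + mu) = (L - mu)/(L + mu) = 1/5 = 0.2


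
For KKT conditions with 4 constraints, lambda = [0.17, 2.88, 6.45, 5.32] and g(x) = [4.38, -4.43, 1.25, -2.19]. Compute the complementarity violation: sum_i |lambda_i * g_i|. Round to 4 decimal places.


KKT complementary slackness check:
lambda_1 * g_1 = 0.17 * 4.38 = 0.7446
lambda_2 * g_2 = 2.88 * -4.43 = -12.7584
lambda_3 * g_3 = 6.45 * 1.25 = 8.0625
lambda_4 * g_4 = 5.32 * -2.19 = -11.6508
Total violation = 0.7446 + 12.7584 + 8.0625 + 11.6508 = 33.2163


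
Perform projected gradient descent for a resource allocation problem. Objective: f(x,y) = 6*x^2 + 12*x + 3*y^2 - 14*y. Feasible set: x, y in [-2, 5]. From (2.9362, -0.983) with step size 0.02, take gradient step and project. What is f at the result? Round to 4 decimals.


Step 1: Compute gradient at (2.9362, -0.983).
grad_x = 2*6*2.9362 + 12 = 47.2344
grad_y = 2*3*-0.983 - 14 = -19.898
Step 2: Gradient step.
x_raw = 2.9362 - 0.02*47.2344 = 1.9915
y_raw = -0.983 - 0.02*-19.898 = -0.585
Step 3: Project onto [-2, 5].
x_proj = clip(1.9915) = 1.9915
y_proj = clip(-0.585) = -0.585
Step 4: Evaluate f.
f(1.9915, -0.585) = 56.9122


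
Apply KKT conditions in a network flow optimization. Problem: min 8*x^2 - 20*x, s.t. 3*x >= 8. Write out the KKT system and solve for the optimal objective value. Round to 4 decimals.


Step 1: Try lambda = 0 (constraint inactive).
x_unc = 20/(2*8) = 1.25
Check: 3*1.25 = 3.75 < 8 -- violated!
Step 2: Constraint must be active: 3*x = 8
x* = 8/3 = 2.6667 (rounded; the exact value 8/3 is used below)
lambda = (2*8*(8/3) - 20)/3 = 7.5556
Step 3: Compute optimal value.
f(x*) = 8*(8/3)^2 - 20*(8/3) = 3.5556


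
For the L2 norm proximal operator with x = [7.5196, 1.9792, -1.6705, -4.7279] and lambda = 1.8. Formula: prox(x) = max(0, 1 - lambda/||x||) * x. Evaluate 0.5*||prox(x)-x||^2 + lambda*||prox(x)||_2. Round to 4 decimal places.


Step 1: Compute ||x||.
||x|| = 9.2523
Step 2: Compute scaling factor.
scale = max(0, 1 - 1.8/9.2523) = 0.8055
Step 3: prox(x) = [6.0567, 1.5942, -1.3455, -3.8081]
||prox(x)|| = 7.4523
Step 4: Proximal objective.
0.5*||prox-x||^2 = 1.62
lambda*||prox|| = 13.4141
Total = 15.0342


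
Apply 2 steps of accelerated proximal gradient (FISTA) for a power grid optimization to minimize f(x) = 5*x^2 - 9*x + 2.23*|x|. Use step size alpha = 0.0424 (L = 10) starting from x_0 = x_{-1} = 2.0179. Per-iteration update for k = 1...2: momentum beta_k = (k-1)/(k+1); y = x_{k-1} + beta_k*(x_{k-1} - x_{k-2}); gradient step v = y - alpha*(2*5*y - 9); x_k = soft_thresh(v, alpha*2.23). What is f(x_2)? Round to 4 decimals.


FISTA on f(x) = 5*x^2 - 9*x + 2.23*|x|
L = 10, alpha = 0.0424
Iteration 1: beta = 0.0, y = 2.0179 + 0.0*(2.0179 - 2.0179) = 2.0179
  grad(y) = 11.179, v = y - alpha*grad = 1.5439
  prox(v) = soft_thresh(1.5439, 0.0946) = 1.4494
Iteration 2: beta = 0.3333, y = 1.4494 + 0.3333*(1.4494 - 2.0179) = 1.2598
  grad(y) = 3.5984, v = y - alpha*grad = 1.1073
  prox(v) = soft_thresh(1.1073, 0.0946) = 1.0127
f(x_2) = 5*1.0127^2 - 9*1.0127 + 2.23*|1.0127| = -1.7281


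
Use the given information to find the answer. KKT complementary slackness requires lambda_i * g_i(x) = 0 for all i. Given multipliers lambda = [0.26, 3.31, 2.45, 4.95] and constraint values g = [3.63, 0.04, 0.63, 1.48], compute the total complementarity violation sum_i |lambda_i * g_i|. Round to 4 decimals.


KKT complementary slackness check:
lambda_1 * g_1 = 0.26 * 3.63 = 0.9438
lambda_2 * g_2 = 3.31 * 0.04 = 0.1324
lambda_3 * g_3 = 2.45 * 0.63 = 1.5435
lambda_4 * g_4 = 4.95 * 1.48 = 7.326
Total violation = 0.9438 + 0.1324 + 1.5435 + 7.326 = 9.9457


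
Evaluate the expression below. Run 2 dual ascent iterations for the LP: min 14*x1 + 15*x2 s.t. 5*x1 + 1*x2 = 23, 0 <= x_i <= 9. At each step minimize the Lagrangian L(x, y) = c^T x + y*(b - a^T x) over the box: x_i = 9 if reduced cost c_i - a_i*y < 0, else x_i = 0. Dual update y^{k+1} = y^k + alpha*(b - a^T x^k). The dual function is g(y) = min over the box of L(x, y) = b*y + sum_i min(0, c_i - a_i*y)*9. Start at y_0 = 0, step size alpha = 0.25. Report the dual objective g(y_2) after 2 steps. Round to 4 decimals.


Dual ascent for LP: min 14*x1 + 15*x2, 5*x1 + 1*x2 = 23, 0 <= x_i <= 9
Step 1: y^k = 0.0, reduced costs: (14.0, 15.0)
  x^k = (0.0, 0.0), subgradient = b - a^T x = 23.0
  y^{k+1} = 0.0 + 0.25*23.0 = 5.75
Step 2: y^k = 5.75, reduced costs: (-14.75, 9.25)
  x^k = (9.0, 0.0), subgradient = b - a^T x = -22.0
  y^{k+1} = 5.75 + 0.25*-22.0 = 0.25
Dual objective at y_2 = 0.25: reduced costs (12.75, 14.75), box minimizer x = (0.0, 0.0)
g(y_2) = b*y + (c1 - a1*y)*x1 + (c2 - a2*y)*x2 = 23*0.25 + 12.75*0.0 + 14.75*0.0 = 5.75 + 0.0 + 0.0 = 5.75


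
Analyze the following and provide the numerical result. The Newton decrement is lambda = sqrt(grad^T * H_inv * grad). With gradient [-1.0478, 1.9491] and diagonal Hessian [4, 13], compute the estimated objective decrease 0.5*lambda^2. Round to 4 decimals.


Step 1: H is diagonal, so H^(-1) * g = [-0.262, 0.1499].
Step 2: g^T H^(-1) g = sum_i g_i^2 / H_ii
  = (-1.0478)^2/4 + (1.9491)^2/13
  = 0.2745 + 0.2922 = 0.5667
Step 3: Objective decrease = 0.5 * g^T H^(-1) g = 0.2834


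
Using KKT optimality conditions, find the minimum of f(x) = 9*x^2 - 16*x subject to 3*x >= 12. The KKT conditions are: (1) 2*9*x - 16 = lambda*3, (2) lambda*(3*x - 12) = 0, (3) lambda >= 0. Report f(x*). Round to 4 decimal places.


Step 1: Try lambda = 0 (constraint inactive).
x_unc = 16/(2*9) = 0.8889
Check: 3*0.8889 = 2.6667 < 12 -- violated!
Step 2: Constraint must be active: 3*x = 12
x* = 12/3 = 4.0
lambda = (2*9*4.0 - 16)/3 = 18.6667
Step 3: Compute optimal value.
f(x*) = 9*4.0^2 - 16*4.0 = 80.0


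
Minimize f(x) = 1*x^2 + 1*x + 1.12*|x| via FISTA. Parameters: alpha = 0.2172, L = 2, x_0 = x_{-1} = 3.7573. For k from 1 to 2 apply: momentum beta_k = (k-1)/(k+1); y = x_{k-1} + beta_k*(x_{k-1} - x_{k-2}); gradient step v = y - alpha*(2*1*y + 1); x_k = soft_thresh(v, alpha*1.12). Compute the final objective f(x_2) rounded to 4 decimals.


FISTA on f(x) = 1*x^2 + 1*x + 1.12*|x|
L = 2, alpha = 0.2172
Iteration 1: beta = 0.0, y = 3.7573 + 0.0*(3.7573 - 3.7573) = 3.7573
  grad(y) = 8.5146, v = y - alpha*grad = 1.9079
  prox(v) = soft_thresh(1.9079, 0.2433) = 1.6647
Iteration 2: beta = 0.3333, y = 1.6647 + 0.3333*(1.6647 - 3.7573) = 0.9671
  grad(y) = 2.9342, v = y - alpha*grad = 0.3298
  prox(v) = soft_thresh(0.3298, 0.2433) = 0.0865
f(x_2) = 1*0.0865^2 + 1*0.0865 + 1.12*|0.0865| = 0.191


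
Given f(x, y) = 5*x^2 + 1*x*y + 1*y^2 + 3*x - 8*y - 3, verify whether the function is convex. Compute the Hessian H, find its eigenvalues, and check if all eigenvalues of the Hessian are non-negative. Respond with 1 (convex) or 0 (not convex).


The Hessian of f(x,y) = 5*x^2 + 1*x*y + 1*y^2 + 3*x - 8*y - 3 is:
H = [[10, 1], [1, 2]]
Trace = 10 + 2 = 12
Determinant = 10*2 - (1)^2 = 19
Discriminant = (12)^2 - 4*19 = 68.0
Eigenvalues: lambda_1 = 1.8769, lambda_2 = 10.1231
The function is convex.

1


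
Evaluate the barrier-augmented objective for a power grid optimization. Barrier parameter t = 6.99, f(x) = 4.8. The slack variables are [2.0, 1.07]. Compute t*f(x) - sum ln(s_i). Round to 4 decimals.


Step 1: Compute log-barrier.
ln values: [0.6931, 0.0677]
phi = -(0.6931 + 0.0677) = -0.7608
Step 2: Compute augmented objective.
t*f(x) = 6.99*4.8 = 33.552
Total = 33.552 - 0.7608 = 32.7912


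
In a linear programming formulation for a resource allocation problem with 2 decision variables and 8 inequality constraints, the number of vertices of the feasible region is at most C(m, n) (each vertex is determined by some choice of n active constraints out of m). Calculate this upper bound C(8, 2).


Each vertex corresponds to some choice of n active constraints out of m, so the number of vertices is at most C(m, n) = m! / (n!(m-n)!).
m = 8, n = 2
Numerator: 8 * 7
Denominator: 2! = 2
C(8, 2) = 28


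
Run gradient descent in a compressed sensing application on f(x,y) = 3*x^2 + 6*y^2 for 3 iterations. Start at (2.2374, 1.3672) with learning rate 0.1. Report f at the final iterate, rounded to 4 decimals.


Gradient descent on f(x,y) = 3*x^2 + 6*y^2.
Starting point: (2.2374, 1.3672), alpha = 0.1
Step 1: grad_x = 2*3*2.2374 = 13.4244, grad_y = 2*6*1.3672 = 16.4064
  x_1 = 2.2374 - 0.1*13.4244 = 0.895
  y_1 = 1.3672 - 0.1*16.4064 = -0.2734
Step 2: grad_x = 2*3*0.895 = 5.3698, grad_y = 2*6*-0.2734 = -3.2813
  x_2 = 0.895 - 0.1*5.3698 = 0.358
  y_2 = -0.2734 - 0.1*-3.2813 = 0.0547
Step 3: grad_x = 2*3*0.358 = 2.1479, grad_y = 2*6*0.0547 = 0.6563
  x_3 = 0.358 - 0.1*2.1479 = 0.1432
  y_3 = 0.0547 - 0.1*0.6563 = -0.0109
f(0.1432, -0.0109) = 3*0.1432^2 + 6*(-0.0109)^2 = 0.0622


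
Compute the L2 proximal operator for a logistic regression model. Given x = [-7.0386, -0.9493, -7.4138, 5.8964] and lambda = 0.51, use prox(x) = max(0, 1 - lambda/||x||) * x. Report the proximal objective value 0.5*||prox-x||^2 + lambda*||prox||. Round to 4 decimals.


Step 1: Compute ||x||.
||x|| = 11.8396
Step 2: Compute scaling factor.
scale = max(0, 1 - 0.51/11.8396) = 0.9569
Step 3: prox(x) = [-6.7354, -0.9084, -7.0944, 5.6424]
||prox(x)|| = 11.3296
Step 4: Proximal objective.
0.5*||prox-x||^2 = 0.1301
lambda*||prox|| = 5.7781
Total = 5.9081


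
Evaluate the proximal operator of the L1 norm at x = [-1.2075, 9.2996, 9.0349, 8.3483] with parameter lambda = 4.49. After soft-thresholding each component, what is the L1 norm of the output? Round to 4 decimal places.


Soft-thresholding with lambda = 4.49:
prox(-1.2075) = sign(-1.2075)*max(|-1.2075| - 4.49, 0) = 0.0
prox(9.2996) = sign(9.2996)*max(|9.2996| - 4.49, 0) = 4.8096
prox(9.0349) = sign(9.0349)*max(|9.0349| - 4.49, 0) = 4.5449
prox(8.3483) = sign(8.3483)*max(|8.3483| - 4.49, 0) = 3.8583
prox(x) = [0.0, 4.8096, 4.5449, 3.8583]
||prox(x)||_1 = 0.0 + 4.8096 + 4.5449 + 3.8583 = 13.2128


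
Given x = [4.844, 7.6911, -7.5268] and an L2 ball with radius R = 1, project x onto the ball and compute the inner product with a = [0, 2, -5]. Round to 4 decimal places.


Step 1: Compute ||x|| (intermediates to 6 decimals).
||x|| = sqrt(4.844^2 + 7.6911^2 + (-7.5268)^2) = 11.801274
Step 2: Project.
Since ||x|| > R, scale = R/||x|| = 1/11.801274 = 0.084737, proj(x) = scale * x
proj(x) = [0.410466, 0.651721, -0.637798]
Step 3: Dot product.
a^T * proj(x) = 0*0.410466 + 2*0.651721 - 5*(-0.637798) = 4.4924


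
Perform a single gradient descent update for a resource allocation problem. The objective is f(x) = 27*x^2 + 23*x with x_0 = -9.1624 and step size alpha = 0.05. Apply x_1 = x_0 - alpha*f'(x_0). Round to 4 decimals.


We compute the gradient at x_0 and apply the update.
f'(x) = 54*x + 23
f'(-9.1624) = 54*-9.1624 + 23 = -471.7696
x_1 = -9.1624 - 0.05*-471.7696 = 14.4261


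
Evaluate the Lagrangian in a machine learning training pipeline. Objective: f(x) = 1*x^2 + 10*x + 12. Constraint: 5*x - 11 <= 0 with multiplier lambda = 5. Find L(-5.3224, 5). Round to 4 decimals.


Step 1: Evaluate f(x).
f(-5.3224) = 1*(-5.3224)^2 + 10*(-5.3224) + 12 = -12.8961
Step 2: Evaluate g(x).
g(-5.3224) = 5*-5.3224 - 11 = -37.612
Step 3: Compute Lagrangian.
L = -12.8961 + 5*-37.612 = -200.9561


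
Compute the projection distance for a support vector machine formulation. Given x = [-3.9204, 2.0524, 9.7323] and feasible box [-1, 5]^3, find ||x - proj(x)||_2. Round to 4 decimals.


Project each component onto [-1, 5].
clip(-3.9204) = -1.0, clip(2.0524) = 2.0524, clip(9.7323) = 5.0
Projection = [-1.0, 2.0524, 5.0]
Squared diffs: [8.5287, 0.0, 22.3947]
Distance = sqrt(30.9234) = 5.5609


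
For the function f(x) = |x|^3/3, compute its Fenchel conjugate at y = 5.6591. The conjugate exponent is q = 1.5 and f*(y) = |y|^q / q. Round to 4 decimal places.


The conjugate exponent q satisfies 1/p + 1/q = 1.
p = 3, so q = 3/(3 - 1) = 1.5
|y|^q = 5.6591^1.5 = 13.4624
f*(5.6591) = 13.4624 / 1.5 = 8.9749
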